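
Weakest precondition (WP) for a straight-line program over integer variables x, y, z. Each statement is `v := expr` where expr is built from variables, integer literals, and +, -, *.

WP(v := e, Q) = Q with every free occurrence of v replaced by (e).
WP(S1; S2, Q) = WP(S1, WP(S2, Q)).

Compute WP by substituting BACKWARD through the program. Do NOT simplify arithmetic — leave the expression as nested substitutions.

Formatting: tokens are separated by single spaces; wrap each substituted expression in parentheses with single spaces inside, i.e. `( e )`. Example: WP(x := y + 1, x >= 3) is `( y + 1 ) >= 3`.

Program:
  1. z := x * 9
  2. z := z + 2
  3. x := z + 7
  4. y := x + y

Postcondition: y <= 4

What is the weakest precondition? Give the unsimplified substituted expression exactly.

post: y <= 4
stmt 4: y := x + y  -- replace 1 occurrence(s) of y with (x + y)
  => ( x + y ) <= 4
stmt 3: x := z + 7  -- replace 1 occurrence(s) of x with (z + 7)
  => ( ( z + 7 ) + y ) <= 4
stmt 2: z := z + 2  -- replace 1 occurrence(s) of z with (z + 2)
  => ( ( ( z + 2 ) + 7 ) + y ) <= 4
stmt 1: z := x * 9  -- replace 1 occurrence(s) of z with (x * 9)
  => ( ( ( ( x * 9 ) + 2 ) + 7 ) + y ) <= 4

Answer: ( ( ( ( x * 9 ) + 2 ) + 7 ) + y ) <= 4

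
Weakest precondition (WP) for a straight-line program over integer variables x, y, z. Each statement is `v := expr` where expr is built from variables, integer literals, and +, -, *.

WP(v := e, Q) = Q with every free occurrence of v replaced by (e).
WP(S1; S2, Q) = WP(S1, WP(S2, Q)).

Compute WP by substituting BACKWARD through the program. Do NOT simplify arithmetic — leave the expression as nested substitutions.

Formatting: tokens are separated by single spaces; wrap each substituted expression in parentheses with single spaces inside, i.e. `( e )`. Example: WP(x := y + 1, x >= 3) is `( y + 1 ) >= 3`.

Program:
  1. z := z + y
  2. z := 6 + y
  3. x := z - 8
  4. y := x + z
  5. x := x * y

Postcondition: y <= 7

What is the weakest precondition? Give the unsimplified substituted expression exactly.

post: y <= 7
stmt 5: x := x * y  -- replace 0 occurrence(s) of x with (x * y)
  => y <= 7
stmt 4: y := x + z  -- replace 1 occurrence(s) of y with (x + z)
  => ( x + z ) <= 7
stmt 3: x := z - 8  -- replace 1 occurrence(s) of x with (z - 8)
  => ( ( z - 8 ) + z ) <= 7
stmt 2: z := 6 + y  -- replace 2 occurrence(s) of z with (6 + y)
  => ( ( ( 6 + y ) - 8 ) + ( 6 + y ) ) <= 7
stmt 1: z := z + y  -- replace 0 occurrence(s) of z with (z + y)
  => ( ( ( 6 + y ) - 8 ) + ( 6 + y ) ) <= 7

Answer: ( ( ( 6 + y ) - 8 ) + ( 6 + y ) ) <= 7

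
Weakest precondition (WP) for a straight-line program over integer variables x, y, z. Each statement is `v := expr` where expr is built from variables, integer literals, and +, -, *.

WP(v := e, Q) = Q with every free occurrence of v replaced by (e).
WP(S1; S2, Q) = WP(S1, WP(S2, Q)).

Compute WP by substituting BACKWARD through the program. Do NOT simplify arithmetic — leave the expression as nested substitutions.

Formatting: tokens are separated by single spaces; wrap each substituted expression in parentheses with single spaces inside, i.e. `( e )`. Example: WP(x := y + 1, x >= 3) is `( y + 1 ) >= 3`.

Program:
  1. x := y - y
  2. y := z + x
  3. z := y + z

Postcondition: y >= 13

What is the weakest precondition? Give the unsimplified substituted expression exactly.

Answer: ( z + ( y - y ) ) >= 13

Derivation:
post: y >= 13
stmt 3: z := y + z  -- replace 0 occurrence(s) of z with (y + z)
  => y >= 13
stmt 2: y := z + x  -- replace 1 occurrence(s) of y with (z + x)
  => ( z + x ) >= 13
stmt 1: x := y - y  -- replace 1 occurrence(s) of x with (y - y)
  => ( z + ( y - y ) ) >= 13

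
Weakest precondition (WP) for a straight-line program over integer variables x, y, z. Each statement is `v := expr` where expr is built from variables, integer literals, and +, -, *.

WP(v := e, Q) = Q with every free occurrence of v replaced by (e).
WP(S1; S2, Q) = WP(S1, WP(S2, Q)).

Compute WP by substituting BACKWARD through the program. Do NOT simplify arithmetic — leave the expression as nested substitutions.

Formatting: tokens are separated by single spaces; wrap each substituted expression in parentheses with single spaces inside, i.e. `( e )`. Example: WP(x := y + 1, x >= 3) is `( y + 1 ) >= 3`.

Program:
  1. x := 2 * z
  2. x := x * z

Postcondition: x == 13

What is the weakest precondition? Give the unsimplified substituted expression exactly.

post: x == 13
stmt 2: x := x * z  -- replace 1 occurrence(s) of x with (x * z)
  => ( x * z ) == 13
stmt 1: x := 2 * z  -- replace 1 occurrence(s) of x with (2 * z)
  => ( ( 2 * z ) * z ) == 13

Answer: ( ( 2 * z ) * z ) == 13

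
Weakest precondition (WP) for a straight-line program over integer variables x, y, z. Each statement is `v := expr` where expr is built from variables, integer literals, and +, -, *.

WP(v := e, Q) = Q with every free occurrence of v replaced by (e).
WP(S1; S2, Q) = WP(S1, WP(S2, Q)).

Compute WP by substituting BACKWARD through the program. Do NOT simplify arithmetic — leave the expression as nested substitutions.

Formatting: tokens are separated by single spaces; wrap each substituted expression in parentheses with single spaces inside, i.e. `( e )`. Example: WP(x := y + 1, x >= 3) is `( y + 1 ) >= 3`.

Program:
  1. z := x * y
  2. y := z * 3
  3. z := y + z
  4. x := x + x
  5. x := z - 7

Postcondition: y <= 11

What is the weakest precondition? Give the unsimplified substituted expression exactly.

post: y <= 11
stmt 5: x := z - 7  -- replace 0 occurrence(s) of x with (z - 7)
  => y <= 11
stmt 4: x := x + x  -- replace 0 occurrence(s) of x with (x + x)
  => y <= 11
stmt 3: z := y + z  -- replace 0 occurrence(s) of z with (y + z)
  => y <= 11
stmt 2: y := z * 3  -- replace 1 occurrence(s) of y with (z * 3)
  => ( z * 3 ) <= 11
stmt 1: z := x * y  -- replace 1 occurrence(s) of z with (x * y)
  => ( ( x * y ) * 3 ) <= 11

Answer: ( ( x * y ) * 3 ) <= 11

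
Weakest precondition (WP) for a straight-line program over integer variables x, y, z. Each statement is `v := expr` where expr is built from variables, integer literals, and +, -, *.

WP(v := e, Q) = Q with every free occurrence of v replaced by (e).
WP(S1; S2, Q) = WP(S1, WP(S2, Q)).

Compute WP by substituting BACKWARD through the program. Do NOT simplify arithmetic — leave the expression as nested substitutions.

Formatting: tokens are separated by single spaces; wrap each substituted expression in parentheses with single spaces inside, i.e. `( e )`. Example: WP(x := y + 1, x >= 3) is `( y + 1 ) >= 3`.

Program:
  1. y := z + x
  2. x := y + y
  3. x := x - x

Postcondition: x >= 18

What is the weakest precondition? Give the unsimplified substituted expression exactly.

Answer: ( ( ( z + x ) + ( z + x ) ) - ( ( z + x ) + ( z + x ) ) ) >= 18

Derivation:
post: x >= 18
stmt 3: x := x - x  -- replace 1 occurrence(s) of x with (x - x)
  => ( x - x ) >= 18
stmt 2: x := y + y  -- replace 2 occurrence(s) of x with (y + y)
  => ( ( y + y ) - ( y + y ) ) >= 18
stmt 1: y := z + x  -- replace 4 occurrence(s) of y with (z + x)
  => ( ( ( z + x ) + ( z + x ) ) - ( ( z + x ) + ( z + x ) ) ) >= 18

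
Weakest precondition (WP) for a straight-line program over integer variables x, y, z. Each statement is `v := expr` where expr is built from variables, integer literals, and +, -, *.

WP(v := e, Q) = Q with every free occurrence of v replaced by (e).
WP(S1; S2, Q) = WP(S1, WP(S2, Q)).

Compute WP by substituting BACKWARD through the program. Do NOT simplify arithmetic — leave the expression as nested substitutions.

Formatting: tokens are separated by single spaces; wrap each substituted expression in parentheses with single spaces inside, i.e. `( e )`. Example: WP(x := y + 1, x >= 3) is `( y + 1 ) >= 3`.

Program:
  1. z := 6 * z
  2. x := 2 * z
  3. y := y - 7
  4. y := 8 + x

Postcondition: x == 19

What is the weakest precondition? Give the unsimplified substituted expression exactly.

post: x == 19
stmt 4: y := 8 + x  -- replace 0 occurrence(s) of y with (8 + x)
  => x == 19
stmt 3: y := y - 7  -- replace 0 occurrence(s) of y with (y - 7)
  => x == 19
stmt 2: x := 2 * z  -- replace 1 occurrence(s) of x with (2 * z)
  => ( 2 * z ) == 19
stmt 1: z := 6 * z  -- replace 1 occurrence(s) of z with (6 * z)
  => ( 2 * ( 6 * z ) ) == 19

Answer: ( 2 * ( 6 * z ) ) == 19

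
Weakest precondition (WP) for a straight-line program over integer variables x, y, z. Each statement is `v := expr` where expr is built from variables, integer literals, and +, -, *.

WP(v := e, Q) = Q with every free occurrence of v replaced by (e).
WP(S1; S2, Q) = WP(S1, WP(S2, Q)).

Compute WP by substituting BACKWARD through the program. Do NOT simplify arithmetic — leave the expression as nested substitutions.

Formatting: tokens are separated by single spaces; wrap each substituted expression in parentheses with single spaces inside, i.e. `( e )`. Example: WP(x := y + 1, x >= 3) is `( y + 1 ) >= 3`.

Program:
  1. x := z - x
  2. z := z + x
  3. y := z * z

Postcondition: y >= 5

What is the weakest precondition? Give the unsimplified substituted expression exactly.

post: y >= 5
stmt 3: y := z * z  -- replace 1 occurrence(s) of y with (z * z)
  => ( z * z ) >= 5
stmt 2: z := z + x  -- replace 2 occurrence(s) of z with (z + x)
  => ( ( z + x ) * ( z + x ) ) >= 5
stmt 1: x := z - x  -- replace 2 occurrence(s) of x with (z - x)
  => ( ( z + ( z - x ) ) * ( z + ( z - x ) ) ) >= 5

Answer: ( ( z + ( z - x ) ) * ( z + ( z - x ) ) ) >= 5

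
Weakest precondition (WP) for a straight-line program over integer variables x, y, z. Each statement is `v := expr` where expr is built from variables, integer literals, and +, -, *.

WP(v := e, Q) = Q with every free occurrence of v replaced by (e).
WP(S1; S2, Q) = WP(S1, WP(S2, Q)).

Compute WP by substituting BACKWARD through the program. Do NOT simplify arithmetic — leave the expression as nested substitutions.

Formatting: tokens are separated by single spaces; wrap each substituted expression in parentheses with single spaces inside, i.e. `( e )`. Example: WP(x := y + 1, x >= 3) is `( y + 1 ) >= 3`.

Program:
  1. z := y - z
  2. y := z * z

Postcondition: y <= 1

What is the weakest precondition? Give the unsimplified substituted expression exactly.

post: y <= 1
stmt 2: y := z * z  -- replace 1 occurrence(s) of y with (z * z)
  => ( z * z ) <= 1
stmt 1: z := y - z  -- replace 2 occurrence(s) of z with (y - z)
  => ( ( y - z ) * ( y - z ) ) <= 1

Answer: ( ( y - z ) * ( y - z ) ) <= 1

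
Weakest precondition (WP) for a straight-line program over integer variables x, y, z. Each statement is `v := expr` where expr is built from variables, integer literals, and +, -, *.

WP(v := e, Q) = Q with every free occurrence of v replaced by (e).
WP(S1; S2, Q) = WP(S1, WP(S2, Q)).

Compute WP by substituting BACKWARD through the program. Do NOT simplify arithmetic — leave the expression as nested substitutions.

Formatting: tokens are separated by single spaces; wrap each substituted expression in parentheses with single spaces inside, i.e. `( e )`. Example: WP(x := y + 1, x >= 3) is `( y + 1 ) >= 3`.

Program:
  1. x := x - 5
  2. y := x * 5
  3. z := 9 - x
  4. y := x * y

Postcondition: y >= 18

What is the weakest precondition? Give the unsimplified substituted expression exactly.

Answer: ( ( x - 5 ) * ( ( x - 5 ) * 5 ) ) >= 18

Derivation:
post: y >= 18
stmt 4: y := x * y  -- replace 1 occurrence(s) of y with (x * y)
  => ( x * y ) >= 18
stmt 3: z := 9 - x  -- replace 0 occurrence(s) of z with (9 - x)
  => ( x * y ) >= 18
stmt 2: y := x * 5  -- replace 1 occurrence(s) of y with (x * 5)
  => ( x * ( x * 5 ) ) >= 18
stmt 1: x := x - 5  -- replace 2 occurrence(s) of x with (x - 5)
  => ( ( x - 5 ) * ( ( x - 5 ) * 5 ) ) >= 18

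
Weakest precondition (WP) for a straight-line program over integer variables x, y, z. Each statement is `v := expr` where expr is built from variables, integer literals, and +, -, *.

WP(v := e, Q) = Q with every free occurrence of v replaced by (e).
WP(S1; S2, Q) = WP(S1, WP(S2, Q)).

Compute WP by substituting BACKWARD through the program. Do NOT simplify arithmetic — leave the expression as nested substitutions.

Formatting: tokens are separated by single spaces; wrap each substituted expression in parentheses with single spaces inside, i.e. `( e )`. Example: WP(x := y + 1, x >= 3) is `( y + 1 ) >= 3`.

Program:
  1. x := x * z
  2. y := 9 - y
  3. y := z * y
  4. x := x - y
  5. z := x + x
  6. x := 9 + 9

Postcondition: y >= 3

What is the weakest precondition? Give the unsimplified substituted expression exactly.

Answer: ( z * ( 9 - y ) ) >= 3

Derivation:
post: y >= 3
stmt 6: x := 9 + 9  -- replace 0 occurrence(s) of x with (9 + 9)
  => y >= 3
stmt 5: z := x + x  -- replace 0 occurrence(s) of z with (x + x)
  => y >= 3
stmt 4: x := x - y  -- replace 0 occurrence(s) of x with (x - y)
  => y >= 3
stmt 3: y := z * y  -- replace 1 occurrence(s) of y with (z * y)
  => ( z * y ) >= 3
stmt 2: y := 9 - y  -- replace 1 occurrence(s) of y with (9 - y)
  => ( z * ( 9 - y ) ) >= 3
stmt 1: x := x * z  -- replace 0 occurrence(s) of x with (x * z)
  => ( z * ( 9 - y ) ) >= 3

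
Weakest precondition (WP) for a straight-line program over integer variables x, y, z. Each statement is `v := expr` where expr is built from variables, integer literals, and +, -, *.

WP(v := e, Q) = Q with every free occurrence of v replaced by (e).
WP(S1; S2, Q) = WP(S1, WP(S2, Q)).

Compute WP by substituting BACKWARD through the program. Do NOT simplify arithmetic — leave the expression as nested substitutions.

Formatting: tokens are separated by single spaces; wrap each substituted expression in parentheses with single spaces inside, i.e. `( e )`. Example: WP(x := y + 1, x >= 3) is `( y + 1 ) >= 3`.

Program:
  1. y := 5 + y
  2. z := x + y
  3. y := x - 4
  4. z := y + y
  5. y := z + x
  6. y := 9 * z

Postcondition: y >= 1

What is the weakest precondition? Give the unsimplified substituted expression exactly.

Answer: ( 9 * ( ( x - 4 ) + ( x - 4 ) ) ) >= 1

Derivation:
post: y >= 1
stmt 6: y := 9 * z  -- replace 1 occurrence(s) of y with (9 * z)
  => ( 9 * z ) >= 1
stmt 5: y := z + x  -- replace 0 occurrence(s) of y with (z + x)
  => ( 9 * z ) >= 1
stmt 4: z := y + y  -- replace 1 occurrence(s) of z with (y + y)
  => ( 9 * ( y + y ) ) >= 1
stmt 3: y := x - 4  -- replace 2 occurrence(s) of y with (x - 4)
  => ( 9 * ( ( x - 4 ) + ( x - 4 ) ) ) >= 1
stmt 2: z := x + y  -- replace 0 occurrence(s) of z with (x + y)
  => ( 9 * ( ( x - 4 ) + ( x - 4 ) ) ) >= 1
stmt 1: y := 5 + y  -- replace 0 occurrence(s) of y with (5 + y)
  => ( 9 * ( ( x - 4 ) + ( x - 4 ) ) ) >= 1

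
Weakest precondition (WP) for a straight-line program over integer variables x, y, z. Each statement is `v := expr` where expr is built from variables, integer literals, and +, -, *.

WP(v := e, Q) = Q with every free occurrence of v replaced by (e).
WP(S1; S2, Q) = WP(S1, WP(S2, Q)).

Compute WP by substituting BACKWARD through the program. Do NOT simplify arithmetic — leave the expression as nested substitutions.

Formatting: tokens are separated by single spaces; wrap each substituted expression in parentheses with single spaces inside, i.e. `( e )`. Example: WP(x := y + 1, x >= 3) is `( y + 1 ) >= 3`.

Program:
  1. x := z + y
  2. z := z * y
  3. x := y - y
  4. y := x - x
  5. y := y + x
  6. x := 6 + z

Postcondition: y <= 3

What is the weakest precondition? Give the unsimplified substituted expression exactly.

Answer: ( ( ( y - y ) - ( y - y ) ) + ( y - y ) ) <= 3

Derivation:
post: y <= 3
stmt 6: x := 6 + z  -- replace 0 occurrence(s) of x with (6 + z)
  => y <= 3
stmt 5: y := y + x  -- replace 1 occurrence(s) of y with (y + x)
  => ( y + x ) <= 3
stmt 4: y := x - x  -- replace 1 occurrence(s) of y with (x - x)
  => ( ( x - x ) + x ) <= 3
stmt 3: x := y - y  -- replace 3 occurrence(s) of x with (y - y)
  => ( ( ( y - y ) - ( y - y ) ) + ( y - y ) ) <= 3
stmt 2: z := z * y  -- replace 0 occurrence(s) of z with (z * y)
  => ( ( ( y - y ) - ( y - y ) ) + ( y - y ) ) <= 3
stmt 1: x := z + y  -- replace 0 occurrence(s) of x with (z + y)
  => ( ( ( y - y ) - ( y - y ) ) + ( y - y ) ) <= 3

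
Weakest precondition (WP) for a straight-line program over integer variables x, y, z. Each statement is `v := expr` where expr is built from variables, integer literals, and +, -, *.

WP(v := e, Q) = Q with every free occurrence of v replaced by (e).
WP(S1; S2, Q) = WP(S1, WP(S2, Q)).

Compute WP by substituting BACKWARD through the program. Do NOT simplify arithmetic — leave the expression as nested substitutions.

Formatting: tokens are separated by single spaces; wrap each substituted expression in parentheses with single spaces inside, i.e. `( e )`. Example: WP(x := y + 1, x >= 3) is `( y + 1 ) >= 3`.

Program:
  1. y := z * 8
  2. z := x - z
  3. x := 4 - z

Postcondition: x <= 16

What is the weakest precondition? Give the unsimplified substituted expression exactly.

Answer: ( 4 - ( x - z ) ) <= 16

Derivation:
post: x <= 16
stmt 3: x := 4 - z  -- replace 1 occurrence(s) of x with (4 - z)
  => ( 4 - z ) <= 16
stmt 2: z := x - z  -- replace 1 occurrence(s) of z with (x - z)
  => ( 4 - ( x - z ) ) <= 16
stmt 1: y := z * 8  -- replace 0 occurrence(s) of y with (z * 8)
  => ( 4 - ( x - z ) ) <= 16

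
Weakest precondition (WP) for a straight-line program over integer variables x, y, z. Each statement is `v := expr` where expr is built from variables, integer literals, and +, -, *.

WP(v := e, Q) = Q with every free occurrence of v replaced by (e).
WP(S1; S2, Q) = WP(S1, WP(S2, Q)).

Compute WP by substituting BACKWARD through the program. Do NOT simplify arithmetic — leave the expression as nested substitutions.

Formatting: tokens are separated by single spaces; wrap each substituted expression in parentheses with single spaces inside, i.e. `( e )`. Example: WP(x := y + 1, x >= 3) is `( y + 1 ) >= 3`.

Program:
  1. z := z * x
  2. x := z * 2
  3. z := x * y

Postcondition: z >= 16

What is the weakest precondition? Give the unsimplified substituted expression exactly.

Answer: ( ( ( z * x ) * 2 ) * y ) >= 16

Derivation:
post: z >= 16
stmt 3: z := x * y  -- replace 1 occurrence(s) of z with (x * y)
  => ( x * y ) >= 16
stmt 2: x := z * 2  -- replace 1 occurrence(s) of x with (z * 2)
  => ( ( z * 2 ) * y ) >= 16
stmt 1: z := z * x  -- replace 1 occurrence(s) of z with (z * x)
  => ( ( ( z * x ) * 2 ) * y ) >= 16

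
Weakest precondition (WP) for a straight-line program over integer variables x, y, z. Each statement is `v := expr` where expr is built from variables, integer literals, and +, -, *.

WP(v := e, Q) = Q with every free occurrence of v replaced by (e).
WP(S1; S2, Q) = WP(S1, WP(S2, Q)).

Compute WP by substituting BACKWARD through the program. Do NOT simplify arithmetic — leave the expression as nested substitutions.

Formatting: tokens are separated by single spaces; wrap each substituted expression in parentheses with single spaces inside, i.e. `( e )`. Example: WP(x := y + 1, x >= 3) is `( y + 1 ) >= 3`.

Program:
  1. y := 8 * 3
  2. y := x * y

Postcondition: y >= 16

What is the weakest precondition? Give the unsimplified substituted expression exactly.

Answer: ( x * ( 8 * 3 ) ) >= 16

Derivation:
post: y >= 16
stmt 2: y := x * y  -- replace 1 occurrence(s) of y with (x * y)
  => ( x * y ) >= 16
stmt 1: y := 8 * 3  -- replace 1 occurrence(s) of y with (8 * 3)
  => ( x * ( 8 * 3 ) ) >= 16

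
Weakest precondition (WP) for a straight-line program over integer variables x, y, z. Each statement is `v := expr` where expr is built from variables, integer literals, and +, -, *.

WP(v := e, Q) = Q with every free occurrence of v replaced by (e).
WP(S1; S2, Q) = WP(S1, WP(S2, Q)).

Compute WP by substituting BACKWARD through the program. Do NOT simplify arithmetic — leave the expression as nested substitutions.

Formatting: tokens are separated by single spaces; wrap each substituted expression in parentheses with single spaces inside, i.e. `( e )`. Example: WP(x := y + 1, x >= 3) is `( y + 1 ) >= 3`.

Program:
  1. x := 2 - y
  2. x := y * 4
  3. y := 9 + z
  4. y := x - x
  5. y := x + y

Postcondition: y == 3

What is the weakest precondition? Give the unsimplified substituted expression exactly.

post: y == 3
stmt 5: y := x + y  -- replace 1 occurrence(s) of y with (x + y)
  => ( x + y ) == 3
stmt 4: y := x - x  -- replace 1 occurrence(s) of y with (x - x)
  => ( x + ( x - x ) ) == 3
stmt 3: y := 9 + z  -- replace 0 occurrence(s) of y with (9 + z)
  => ( x + ( x - x ) ) == 3
stmt 2: x := y * 4  -- replace 3 occurrence(s) of x with (y * 4)
  => ( ( y * 4 ) + ( ( y * 4 ) - ( y * 4 ) ) ) == 3
stmt 1: x := 2 - y  -- replace 0 occurrence(s) of x with (2 - y)
  => ( ( y * 4 ) + ( ( y * 4 ) - ( y * 4 ) ) ) == 3

Answer: ( ( y * 4 ) + ( ( y * 4 ) - ( y * 4 ) ) ) == 3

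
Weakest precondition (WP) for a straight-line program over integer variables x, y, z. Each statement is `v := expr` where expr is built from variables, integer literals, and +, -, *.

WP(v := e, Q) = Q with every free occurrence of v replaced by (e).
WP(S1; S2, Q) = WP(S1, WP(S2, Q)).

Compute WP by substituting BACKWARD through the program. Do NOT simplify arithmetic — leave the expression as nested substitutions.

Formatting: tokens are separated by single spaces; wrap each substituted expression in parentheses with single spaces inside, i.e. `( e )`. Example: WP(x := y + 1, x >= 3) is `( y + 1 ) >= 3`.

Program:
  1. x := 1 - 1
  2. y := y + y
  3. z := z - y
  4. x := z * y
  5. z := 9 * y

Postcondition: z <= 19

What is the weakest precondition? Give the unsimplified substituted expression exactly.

Answer: ( 9 * ( y + y ) ) <= 19

Derivation:
post: z <= 19
stmt 5: z := 9 * y  -- replace 1 occurrence(s) of z with (9 * y)
  => ( 9 * y ) <= 19
stmt 4: x := z * y  -- replace 0 occurrence(s) of x with (z * y)
  => ( 9 * y ) <= 19
stmt 3: z := z - y  -- replace 0 occurrence(s) of z with (z - y)
  => ( 9 * y ) <= 19
stmt 2: y := y + y  -- replace 1 occurrence(s) of y with (y + y)
  => ( 9 * ( y + y ) ) <= 19
stmt 1: x := 1 - 1  -- replace 0 occurrence(s) of x with (1 - 1)
  => ( 9 * ( y + y ) ) <= 19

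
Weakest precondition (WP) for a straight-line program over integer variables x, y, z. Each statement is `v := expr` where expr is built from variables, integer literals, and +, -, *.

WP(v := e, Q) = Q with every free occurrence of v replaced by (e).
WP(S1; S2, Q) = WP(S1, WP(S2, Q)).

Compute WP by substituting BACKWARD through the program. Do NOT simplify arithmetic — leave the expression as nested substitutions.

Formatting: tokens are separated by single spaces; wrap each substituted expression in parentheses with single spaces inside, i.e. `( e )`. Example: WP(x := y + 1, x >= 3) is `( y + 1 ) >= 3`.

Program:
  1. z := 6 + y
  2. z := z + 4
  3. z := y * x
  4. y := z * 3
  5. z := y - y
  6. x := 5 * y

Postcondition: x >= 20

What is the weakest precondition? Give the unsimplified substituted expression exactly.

post: x >= 20
stmt 6: x := 5 * y  -- replace 1 occurrence(s) of x with (5 * y)
  => ( 5 * y ) >= 20
stmt 5: z := y - y  -- replace 0 occurrence(s) of z with (y - y)
  => ( 5 * y ) >= 20
stmt 4: y := z * 3  -- replace 1 occurrence(s) of y with (z * 3)
  => ( 5 * ( z * 3 ) ) >= 20
stmt 3: z := y * x  -- replace 1 occurrence(s) of z with (y * x)
  => ( 5 * ( ( y * x ) * 3 ) ) >= 20
stmt 2: z := z + 4  -- replace 0 occurrence(s) of z with (z + 4)
  => ( 5 * ( ( y * x ) * 3 ) ) >= 20
stmt 1: z := 6 + y  -- replace 0 occurrence(s) of z with (6 + y)
  => ( 5 * ( ( y * x ) * 3 ) ) >= 20

Answer: ( 5 * ( ( y * x ) * 3 ) ) >= 20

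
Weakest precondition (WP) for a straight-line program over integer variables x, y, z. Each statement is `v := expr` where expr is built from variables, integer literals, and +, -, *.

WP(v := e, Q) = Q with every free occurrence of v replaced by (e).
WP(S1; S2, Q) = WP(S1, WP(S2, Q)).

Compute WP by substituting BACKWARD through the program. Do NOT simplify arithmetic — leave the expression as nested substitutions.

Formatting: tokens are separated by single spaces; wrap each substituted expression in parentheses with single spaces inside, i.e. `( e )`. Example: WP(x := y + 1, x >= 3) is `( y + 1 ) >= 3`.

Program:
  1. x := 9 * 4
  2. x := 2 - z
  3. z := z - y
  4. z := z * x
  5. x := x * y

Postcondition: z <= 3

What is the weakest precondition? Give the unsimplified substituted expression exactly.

Answer: ( ( z - y ) * ( 2 - z ) ) <= 3

Derivation:
post: z <= 3
stmt 5: x := x * y  -- replace 0 occurrence(s) of x with (x * y)
  => z <= 3
stmt 4: z := z * x  -- replace 1 occurrence(s) of z with (z * x)
  => ( z * x ) <= 3
stmt 3: z := z - y  -- replace 1 occurrence(s) of z with (z - y)
  => ( ( z - y ) * x ) <= 3
stmt 2: x := 2 - z  -- replace 1 occurrence(s) of x with (2 - z)
  => ( ( z - y ) * ( 2 - z ) ) <= 3
stmt 1: x := 9 * 4  -- replace 0 occurrence(s) of x with (9 * 4)
  => ( ( z - y ) * ( 2 - z ) ) <= 3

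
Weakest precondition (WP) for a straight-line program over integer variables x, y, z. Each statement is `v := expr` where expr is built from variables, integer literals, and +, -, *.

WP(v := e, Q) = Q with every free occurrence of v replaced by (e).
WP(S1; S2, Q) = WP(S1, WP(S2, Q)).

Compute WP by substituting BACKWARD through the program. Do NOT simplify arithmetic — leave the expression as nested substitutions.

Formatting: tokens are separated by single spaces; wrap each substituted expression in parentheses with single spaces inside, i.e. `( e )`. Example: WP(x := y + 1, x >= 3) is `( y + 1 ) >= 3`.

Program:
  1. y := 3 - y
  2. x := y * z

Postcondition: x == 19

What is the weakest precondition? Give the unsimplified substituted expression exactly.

post: x == 19
stmt 2: x := y * z  -- replace 1 occurrence(s) of x with (y * z)
  => ( y * z ) == 19
stmt 1: y := 3 - y  -- replace 1 occurrence(s) of y with (3 - y)
  => ( ( 3 - y ) * z ) == 19

Answer: ( ( 3 - y ) * z ) == 19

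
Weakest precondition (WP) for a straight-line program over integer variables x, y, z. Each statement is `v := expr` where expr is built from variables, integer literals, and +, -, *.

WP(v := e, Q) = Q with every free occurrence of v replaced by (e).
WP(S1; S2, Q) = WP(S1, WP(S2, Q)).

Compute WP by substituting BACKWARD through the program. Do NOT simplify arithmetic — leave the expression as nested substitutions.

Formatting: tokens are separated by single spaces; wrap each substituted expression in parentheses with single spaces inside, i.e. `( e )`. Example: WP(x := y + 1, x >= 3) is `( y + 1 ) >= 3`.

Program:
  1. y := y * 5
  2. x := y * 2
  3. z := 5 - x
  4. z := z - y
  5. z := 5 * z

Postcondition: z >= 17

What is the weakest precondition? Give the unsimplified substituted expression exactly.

Answer: ( 5 * ( ( 5 - ( ( y * 5 ) * 2 ) ) - ( y * 5 ) ) ) >= 17

Derivation:
post: z >= 17
stmt 5: z := 5 * z  -- replace 1 occurrence(s) of z with (5 * z)
  => ( 5 * z ) >= 17
stmt 4: z := z - y  -- replace 1 occurrence(s) of z with (z - y)
  => ( 5 * ( z - y ) ) >= 17
stmt 3: z := 5 - x  -- replace 1 occurrence(s) of z with (5 - x)
  => ( 5 * ( ( 5 - x ) - y ) ) >= 17
stmt 2: x := y * 2  -- replace 1 occurrence(s) of x with (y * 2)
  => ( 5 * ( ( 5 - ( y * 2 ) ) - y ) ) >= 17
stmt 1: y := y * 5  -- replace 2 occurrence(s) of y with (y * 5)
  => ( 5 * ( ( 5 - ( ( y * 5 ) * 2 ) ) - ( y * 5 ) ) ) >= 17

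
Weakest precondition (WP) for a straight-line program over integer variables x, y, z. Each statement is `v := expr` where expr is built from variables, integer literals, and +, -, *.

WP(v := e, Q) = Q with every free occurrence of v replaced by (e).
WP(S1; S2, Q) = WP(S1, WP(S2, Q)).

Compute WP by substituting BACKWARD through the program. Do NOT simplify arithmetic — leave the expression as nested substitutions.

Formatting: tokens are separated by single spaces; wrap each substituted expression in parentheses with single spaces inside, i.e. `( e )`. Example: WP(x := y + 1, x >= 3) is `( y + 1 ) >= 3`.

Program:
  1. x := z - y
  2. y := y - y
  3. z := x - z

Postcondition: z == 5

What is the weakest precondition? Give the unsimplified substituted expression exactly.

Answer: ( ( z - y ) - z ) == 5

Derivation:
post: z == 5
stmt 3: z := x - z  -- replace 1 occurrence(s) of z with (x - z)
  => ( x - z ) == 5
stmt 2: y := y - y  -- replace 0 occurrence(s) of y with (y - y)
  => ( x - z ) == 5
stmt 1: x := z - y  -- replace 1 occurrence(s) of x with (z - y)
  => ( ( z - y ) - z ) == 5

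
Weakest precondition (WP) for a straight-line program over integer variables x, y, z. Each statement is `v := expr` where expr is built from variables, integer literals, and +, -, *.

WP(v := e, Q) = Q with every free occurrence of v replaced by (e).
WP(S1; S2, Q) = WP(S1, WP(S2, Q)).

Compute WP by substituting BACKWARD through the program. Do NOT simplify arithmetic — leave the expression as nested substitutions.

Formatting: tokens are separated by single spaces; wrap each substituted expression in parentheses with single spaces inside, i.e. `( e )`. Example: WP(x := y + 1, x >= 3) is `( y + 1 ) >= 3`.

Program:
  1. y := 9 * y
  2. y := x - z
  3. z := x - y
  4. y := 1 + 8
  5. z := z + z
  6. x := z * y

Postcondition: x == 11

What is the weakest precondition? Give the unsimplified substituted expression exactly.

Answer: ( ( ( x - ( x - z ) ) + ( x - ( x - z ) ) ) * ( 1 + 8 ) ) == 11

Derivation:
post: x == 11
stmt 6: x := z * y  -- replace 1 occurrence(s) of x with (z * y)
  => ( z * y ) == 11
stmt 5: z := z + z  -- replace 1 occurrence(s) of z with (z + z)
  => ( ( z + z ) * y ) == 11
stmt 4: y := 1 + 8  -- replace 1 occurrence(s) of y with (1 + 8)
  => ( ( z + z ) * ( 1 + 8 ) ) == 11
stmt 3: z := x - y  -- replace 2 occurrence(s) of z with (x - y)
  => ( ( ( x - y ) + ( x - y ) ) * ( 1 + 8 ) ) == 11
stmt 2: y := x - z  -- replace 2 occurrence(s) of y with (x - z)
  => ( ( ( x - ( x - z ) ) + ( x - ( x - z ) ) ) * ( 1 + 8 ) ) == 11
stmt 1: y := 9 * y  -- replace 0 occurrence(s) of y with (9 * y)
  => ( ( ( x - ( x - z ) ) + ( x - ( x - z ) ) ) * ( 1 + 8 ) ) == 11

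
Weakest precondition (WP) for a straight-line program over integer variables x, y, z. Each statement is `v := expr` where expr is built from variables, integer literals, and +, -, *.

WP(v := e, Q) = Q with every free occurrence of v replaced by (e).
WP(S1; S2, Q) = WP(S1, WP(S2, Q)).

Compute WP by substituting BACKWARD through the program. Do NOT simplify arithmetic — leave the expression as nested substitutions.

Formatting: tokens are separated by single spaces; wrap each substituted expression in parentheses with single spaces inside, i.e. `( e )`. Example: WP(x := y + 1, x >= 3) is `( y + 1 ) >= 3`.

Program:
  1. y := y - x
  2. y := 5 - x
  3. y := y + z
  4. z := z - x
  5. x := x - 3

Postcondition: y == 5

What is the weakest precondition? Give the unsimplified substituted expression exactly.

post: y == 5
stmt 5: x := x - 3  -- replace 0 occurrence(s) of x with (x - 3)
  => y == 5
stmt 4: z := z - x  -- replace 0 occurrence(s) of z with (z - x)
  => y == 5
stmt 3: y := y + z  -- replace 1 occurrence(s) of y with (y + z)
  => ( y + z ) == 5
stmt 2: y := 5 - x  -- replace 1 occurrence(s) of y with (5 - x)
  => ( ( 5 - x ) + z ) == 5
stmt 1: y := y - x  -- replace 0 occurrence(s) of y with (y - x)
  => ( ( 5 - x ) + z ) == 5

Answer: ( ( 5 - x ) + z ) == 5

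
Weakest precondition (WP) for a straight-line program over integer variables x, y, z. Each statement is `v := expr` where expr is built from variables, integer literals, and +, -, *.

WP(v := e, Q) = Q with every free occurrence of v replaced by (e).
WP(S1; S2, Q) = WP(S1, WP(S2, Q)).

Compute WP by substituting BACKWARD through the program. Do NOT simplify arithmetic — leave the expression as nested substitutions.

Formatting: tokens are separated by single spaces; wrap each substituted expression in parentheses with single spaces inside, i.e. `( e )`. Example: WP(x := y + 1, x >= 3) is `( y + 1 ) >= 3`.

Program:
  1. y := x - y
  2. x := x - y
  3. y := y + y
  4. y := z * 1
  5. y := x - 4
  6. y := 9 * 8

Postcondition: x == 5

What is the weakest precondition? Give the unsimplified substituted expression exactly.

Answer: ( x - ( x - y ) ) == 5

Derivation:
post: x == 5
stmt 6: y := 9 * 8  -- replace 0 occurrence(s) of y with (9 * 8)
  => x == 5
stmt 5: y := x - 4  -- replace 0 occurrence(s) of y with (x - 4)
  => x == 5
stmt 4: y := z * 1  -- replace 0 occurrence(s) of y with (z * 1)
  => x == 5
stmt 3: y := y + y  -- replace 0 occurrence(s) of y with (y + y)
  => x == 5
stmt 2: x := x - y  -- replace 1 occurrence(s) of x with (x - y)
  => ( x - y ) == 5
stmt 1: y := x - y  -- replace 1 occurrence(s) of y with (x - y)
  => ( x - ( x - y ) ) == 5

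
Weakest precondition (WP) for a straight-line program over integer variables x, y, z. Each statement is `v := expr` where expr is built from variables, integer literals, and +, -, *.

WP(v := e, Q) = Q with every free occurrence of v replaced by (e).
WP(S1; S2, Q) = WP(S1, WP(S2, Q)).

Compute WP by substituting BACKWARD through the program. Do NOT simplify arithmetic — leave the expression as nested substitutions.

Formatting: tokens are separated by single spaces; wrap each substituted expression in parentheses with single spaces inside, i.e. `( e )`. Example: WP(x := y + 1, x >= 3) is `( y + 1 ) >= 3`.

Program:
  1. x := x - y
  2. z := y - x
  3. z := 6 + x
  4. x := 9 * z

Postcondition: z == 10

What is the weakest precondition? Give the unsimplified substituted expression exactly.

post: z == 10
stmt 4: x := 9 * z  -- replace 0 occurrence(s) of x with (9 * z)
  => z == 10
stmt 3: z := 6 + x  -- replace 1 occurrence(s) of z with (6 + x)
  => ( 6 + x ) == 10
stmt 2: z := y - x  -- replace 0 occurrence(s) of z with (y - x)
  => ( 6 + x ) == 10
stmt 1: x := x - y  -- replace 1 occurrence(s) of x with (x - y)
  => ( 6 + ( x - y ) ) == 10

Answer: ( 6 + ( x - y ) ) == 10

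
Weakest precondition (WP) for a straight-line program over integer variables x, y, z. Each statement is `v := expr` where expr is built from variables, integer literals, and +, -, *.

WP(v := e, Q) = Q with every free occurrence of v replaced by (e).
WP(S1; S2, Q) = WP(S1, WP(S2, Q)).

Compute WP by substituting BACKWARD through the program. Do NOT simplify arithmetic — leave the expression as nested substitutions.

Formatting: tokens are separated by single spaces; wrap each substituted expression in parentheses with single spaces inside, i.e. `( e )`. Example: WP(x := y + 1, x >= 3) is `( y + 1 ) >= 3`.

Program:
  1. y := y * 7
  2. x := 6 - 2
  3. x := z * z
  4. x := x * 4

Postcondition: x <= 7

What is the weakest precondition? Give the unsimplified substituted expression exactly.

post: x <= 7
stmt 4: x := x * 4  -- replace 1 occurrence(s) of x with (x * 4)
  => ( x * 4 ) <= 7
stmt 3: x := z * z  -- replace 1 occurrence(s) of x with (z * z)
  => ( ( z * z ) * 4 ) <= 7
stmt 2: x := 6 - 2  -- replace 0 occurrence(s) of x with (6 - 2)
  => ( ( z * z ) * 4 ) <= 7
stmt 1: y := y * 7  -- replace 0 occurrence(s) of y with (y * 7)
  => ( ( z * z ) * 4 ) <= 7

Answer: ( ( z * z ) * 4 ) <= 7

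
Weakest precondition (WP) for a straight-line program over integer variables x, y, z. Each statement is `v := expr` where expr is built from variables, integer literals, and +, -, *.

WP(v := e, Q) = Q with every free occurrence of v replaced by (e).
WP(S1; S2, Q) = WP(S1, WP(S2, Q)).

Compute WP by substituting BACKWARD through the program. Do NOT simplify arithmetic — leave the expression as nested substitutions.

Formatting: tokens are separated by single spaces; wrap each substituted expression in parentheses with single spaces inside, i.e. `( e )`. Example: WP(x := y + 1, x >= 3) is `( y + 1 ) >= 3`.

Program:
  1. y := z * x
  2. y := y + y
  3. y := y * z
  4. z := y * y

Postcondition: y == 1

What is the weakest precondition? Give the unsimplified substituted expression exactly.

post: y == 1
stmt 4: z := y * y  -- replace 0 occurrence(s) of z with (y * y)
  => y == 1
stmt 3: y := y * z  -- replace 1 occurrence(s) of y with (y * z)
  => ( y * z ) == 1
stmt 2: y := y + y  -- replace 1 occurrence(s) of y with (y + y)
  => ( ( y + y ) * z ) == 1
stmt 1: y := z * x  -- replace 2 occurrence(s) of y with (z * x)
  => ( ( ( z * x ) + ( z * x ) ) * z ) == 1

Answer: ( ( ( z * x ) + ( z * x ) ) * z ) == 1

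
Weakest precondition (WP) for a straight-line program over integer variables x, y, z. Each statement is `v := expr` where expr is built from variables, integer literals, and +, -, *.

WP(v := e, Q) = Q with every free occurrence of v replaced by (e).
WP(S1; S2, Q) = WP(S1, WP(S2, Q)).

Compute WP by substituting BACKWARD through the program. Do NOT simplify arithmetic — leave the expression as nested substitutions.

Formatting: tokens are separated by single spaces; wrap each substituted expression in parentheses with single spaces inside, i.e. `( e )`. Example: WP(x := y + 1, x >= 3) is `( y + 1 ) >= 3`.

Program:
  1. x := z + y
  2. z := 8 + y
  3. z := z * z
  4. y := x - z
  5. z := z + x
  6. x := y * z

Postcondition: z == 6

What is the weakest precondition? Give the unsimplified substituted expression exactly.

post: z == 6
stmt 6: x := y * z  -- replace 0 occurrence(s) of x with (y * z)
  => z == 6
stmt 5: z := z + x  -- replace 1 occurrence(s) of z with (z + x)
  => ( z + x ) == 6
stmt 4: y := x - z  -- replace 0 occurrence(s) of y with (x - z)
  => ( z + x ) == 6
stmt 3: z := z * z  -- replace 1 occurrence(s) of z with (z * z)
  => ( ( z * z ) + x ) == 6
stmt 2: z := 8 + y  -- replace 2 occurrence(s) of z with (8 + y)
  => ( ( ( 8 + y ) * ( 8 + y ) ) + x ) == 6
stmt 1: x := z + y  -- replace 1 occurrence(s) of x with (z + y)
  => ( ( ( 8 + y ) * ( 8 + y ) ) + ( z + y ) ) == 6

Answer: ( ( ( 8 + y ) * ( 8 + y ) ) + ( z + y ) ) == 6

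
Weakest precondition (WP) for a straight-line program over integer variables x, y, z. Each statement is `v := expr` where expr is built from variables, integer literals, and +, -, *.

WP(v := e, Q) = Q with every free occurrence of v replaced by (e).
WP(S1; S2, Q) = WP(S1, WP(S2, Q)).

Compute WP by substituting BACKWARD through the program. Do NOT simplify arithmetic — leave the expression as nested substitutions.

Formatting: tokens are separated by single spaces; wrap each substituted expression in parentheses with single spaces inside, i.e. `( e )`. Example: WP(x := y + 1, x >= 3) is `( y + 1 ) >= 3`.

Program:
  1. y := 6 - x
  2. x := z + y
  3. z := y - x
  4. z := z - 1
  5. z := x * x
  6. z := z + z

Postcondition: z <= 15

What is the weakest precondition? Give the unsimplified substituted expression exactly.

Answer: ( ( ( z + ( 6 - x ) ) * ( z + ( 6 - x ) ) ) + ( ( z + ( 6 - x ) ) * ( z + ( 6 - x ) ) ) ) <= 15

Derivation:
post: z <= 15
stmt 6: z := z + z  -- replace 1 occurrence(s) of z with (z + z)
  => ( z + z ) <= 15
stmt 5: z := x * x  -- replace 2 occurrence(s) of z with (x * x)
  => ( ( x * x ) + ( x * x ) ) <= 15
stmt 4: z := z - 1  -- replace 0 occurrence(s) of z with (z - 1)
  => ( ( x * x ) + ( x * x ) ) <= 15
stmt 3: z := y - x  -- replace 0 occurrence(s) of z with (y - x)
  => ( ( x * x ) + ( x * x ) ) <= 15
stmt 2: x := z + y  -- replace 4 occurrence(s) of x with (z + y)
  => ( ( ( z + y ) * ( z + y ) ) + ( ( z + y ) * ( z + y ) ) ) <= 15
stmt 1: y := 6 - x  -- replace 4 occurrence(s) of y with (6 - x)
  => ( ( ( z + ( 6 - x ) ) * ( z + ( 6 - x ) ) ) + ( ( z + ( 6 - x ) ) * ( z + ( 6 - x ) ) ) ) <= 15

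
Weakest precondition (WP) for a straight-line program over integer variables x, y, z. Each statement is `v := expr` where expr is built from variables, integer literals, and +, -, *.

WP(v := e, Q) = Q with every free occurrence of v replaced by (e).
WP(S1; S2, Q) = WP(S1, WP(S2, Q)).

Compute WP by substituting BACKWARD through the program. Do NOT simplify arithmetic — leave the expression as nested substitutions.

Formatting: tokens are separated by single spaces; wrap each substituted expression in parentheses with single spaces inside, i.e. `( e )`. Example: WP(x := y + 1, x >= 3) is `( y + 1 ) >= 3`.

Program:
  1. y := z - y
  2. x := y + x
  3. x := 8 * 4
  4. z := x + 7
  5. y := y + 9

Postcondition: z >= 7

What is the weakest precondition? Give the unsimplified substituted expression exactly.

post: z >= 7
stmt 5: y := y + 9  -- replace 0 occurrence(s) of y with (y + 9)
  => z >= 7
stmt 4: z := x + 7  -- replace 1 occurrence(s) of z with (x + 7)
  => ( x + 7 ) >= 7
stmt 3: x := 8 * 4  -- replace 1 occurrence(s) of x with (8 * 4)
  => ( ( 8 * 4 ) + 7 ) >= 7
stmt 2: x := y + x  -- replace 0 occurrence(s) of x with (y + x)
  => ( ( 8 * 4 ) + 7 ) >= 7
stmt 1: y := z - y  -- replace 0 occurrence(s) of y with (z - y)
  => ( ( 8 * 4 ) + 7 ) >= 7

Answer: ( ( 8 * 4 ) + 7 ) >= 7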